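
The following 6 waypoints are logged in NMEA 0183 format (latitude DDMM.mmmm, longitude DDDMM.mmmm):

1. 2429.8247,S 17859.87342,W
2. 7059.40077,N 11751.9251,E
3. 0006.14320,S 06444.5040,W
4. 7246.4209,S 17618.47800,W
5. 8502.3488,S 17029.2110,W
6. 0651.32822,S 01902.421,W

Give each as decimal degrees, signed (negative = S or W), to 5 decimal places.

1. -24.49708, -178.99789
2. 70.99001, 117.86542
3. -0.10239, -64.74173
4. -72.77368, -176.30797
5. -85.03915, -170.48685
6. -6.85547, -19.04035

Point 1:
  Latitude: degrees = first 2 digits = 24, minutes = 29.8247; 24 + 29.8247/60 = 24.497078
  S → negative
  λ: degrees = first 3 digits = 178, minutes = 59.87342; 178 + 59.87342/60 = 178.997890
  hemisphere W, so the sign is −
Point 2:
  φ: split at 2 digits → 70° and 59.40077′; 70 + 59.40077/60 = 70.990013
  N → positive
  Lon: split at 3 digits → 117° and 51.9251′; 117 + 51.9251/60 = 117.865418
  E → positive
Point 3:
  Lat: degrees = first 2 digits = 0, minutes = 6.1432; 0 + 6.1432/60 = 0.102387
  S ⇒ negate
  Longitude: degrees = first 3 digits = 64, minutes = 44.504; 64 + 44.504/60 = 64.741733
  W → negative
Point 4:
  Latitude: split at 2 digits → 72° and 46.4209′; 72 + 46.4209/60 = 72.773682
  S ⇒ negate
  λ: split at 3 digits → 176° and 18.478′; 176 + 18.478/60 = 176.307967
  W ⇒ negate
Point 5:
  φ: degrees = first 2 digits = 85, minutes = 2.3488; 85 + 2.3488/60 = 85.039147
  hemisphere S, so the sign is −
  λ: degrees = first 3 digits = 170, minutes = 29.211; 170 + 29.211/60 = 170.486850
  hemisphere W, so the sign is −
Point 6:
  Latitude: degrees = first 2 digits = 6, minutes = 51.32822; 6 + 51.32822/60 = 6.855470
  S ⇒ negate
  λ: degrees = first 3 digits = 19, minutes = 2.421; 19 + 2.421/60 = 19.040350
  hemisphere W, so the sign is −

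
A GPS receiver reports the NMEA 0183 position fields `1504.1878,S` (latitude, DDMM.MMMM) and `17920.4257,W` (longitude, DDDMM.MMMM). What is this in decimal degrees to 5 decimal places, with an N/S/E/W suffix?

Latitude: degrees = first 2 digits = 15, minutes = 4.1878; 15 + 4.1878/60 = 15.069797
Lon: split at 3 digits → 179° and 20.4257′; 179 + 20.4257/60 = 179.340428

15.06980° S, 179.34043° W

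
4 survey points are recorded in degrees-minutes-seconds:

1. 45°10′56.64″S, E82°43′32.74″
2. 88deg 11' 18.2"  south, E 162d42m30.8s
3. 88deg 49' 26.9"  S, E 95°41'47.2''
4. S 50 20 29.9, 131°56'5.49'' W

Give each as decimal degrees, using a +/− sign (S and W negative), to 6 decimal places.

Point 1:
  Lat: 45 + 10/60 + 56.64/3600 = 45.1824000
  S ⇒ negate
  λ: 82 + 43/60 + 32.74/3600 = 82.7257611
  E ⇒ keep positive
Point 2:
  Lat: 88° + 11/60 + 18.2/3600 = 88 + 0.183333 + 0.005056 = 88.1883889
  S → negative
  λ: 162° + 42/60 + 30.8/3600 = 162 + 0.700000 + 0.008556 = 162.7085556
  E ⇒ keep positive
Point 3:
  Latitude: 88 + 49/60 + 26.9/3600 = 88.8241389
  hemisphere S, so the sign is −
  λ: 95 + 41/60 + 47.2/3600 = 95.6964444
  E → positive
Point 4:
  Latitude: 50° + 20/60 + 29.9/3600 = 50 + 0.333333 + 0.008306 = 50.3416389
  hemisphere S, so the sign is −
  λ: 56′ + 5.49″ = 56.09150′; 131 + 56.09150/60 = 131.9348583
  hemisphere W, so the sign is −

1. -45.182400, 82.725761
2. -88.188389, 162.708556
3. -88.824139, 95.696444
4. -50.341639, -131.934858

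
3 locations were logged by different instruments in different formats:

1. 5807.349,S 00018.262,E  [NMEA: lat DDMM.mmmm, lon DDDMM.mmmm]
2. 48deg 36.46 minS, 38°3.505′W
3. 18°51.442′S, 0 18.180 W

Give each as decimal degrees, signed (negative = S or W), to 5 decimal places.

Point 1:
  φ: degrees = first 2 digits = 58, minutes = 7.349; 58 + 7.349/60 = 58.122483
  hemisphere S, so the sign is −
  λ: split at 3 digits → 000° and 18.262′; 0 + 18.262/60 = 0.304367
  E → positive
Point 2:
  Latitude: 36.46′ = 0.607667°; total 48.607667
  hemisphere S, so the sign is −
  Longitude: 3.505′ = 0.058417°; total 38.058417
  W → negative
Point 3:
  Lat: 51.442′ = 0.857367°; total 18.857367
  S ⇒ negate
  Lon: 0 + 18.18/60 = 0.303000
  W → negative

1. -58.12248, 0.30437
2. -48.60767, -38.05842
3. -18.85737, -0.30300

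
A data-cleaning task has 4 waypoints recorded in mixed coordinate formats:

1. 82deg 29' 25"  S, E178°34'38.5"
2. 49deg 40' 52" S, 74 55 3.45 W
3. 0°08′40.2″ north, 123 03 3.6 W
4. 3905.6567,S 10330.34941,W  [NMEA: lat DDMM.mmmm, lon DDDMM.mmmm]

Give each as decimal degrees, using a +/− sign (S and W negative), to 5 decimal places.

1. -82.49028, 178.57736
2. -49.68111, -74.91763
3. 0.14450, -123.05100
4. -39.09428, -103.50582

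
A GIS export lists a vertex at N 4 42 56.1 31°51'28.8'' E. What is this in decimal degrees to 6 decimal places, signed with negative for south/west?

4.715583, 31.858000

φ: 4 + 42/60 + 56.1/3600 = 4.7155833
N ⇒ keep positive
Longitude: 31 + 51/60 + 28.8/3600 = 31.8580000
E → positive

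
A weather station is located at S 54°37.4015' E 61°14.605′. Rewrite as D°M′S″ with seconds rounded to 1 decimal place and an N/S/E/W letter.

54°37′24.1″ S, 61°14′36.3″ E

Lat: 37.40150′ → 37′ and 0.40150 × 60 = 24.090″
Longitude: 14.60500′ → 14′ and 0.60500 × 60 = 36.300″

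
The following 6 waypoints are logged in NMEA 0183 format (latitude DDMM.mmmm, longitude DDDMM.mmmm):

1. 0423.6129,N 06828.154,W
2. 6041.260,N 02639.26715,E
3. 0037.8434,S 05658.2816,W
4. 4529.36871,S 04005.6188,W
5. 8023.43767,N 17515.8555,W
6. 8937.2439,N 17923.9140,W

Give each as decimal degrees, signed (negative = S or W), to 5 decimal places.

Point 1:
  φ: degrees = first 2 digits = 4, minutes = 23.6129; 4 + 23.6129/60 = 4.393548
  N ⇒ keep positive
  Lon: degrees = first 3 digits = 68, minutes = 28.154; 68 + 28.154/60 = 68.469233
  W ⇒ negate
Point 2:
  φ: split at 2 digits → 60° and 41.26′; 60 + 41.26/60 = 60.687667
  N ⇒ keep positive
  λ: degrees = first 3 digits = 26, minutes = 39.26715; 26 + 39.26715/60 = 26.654453
  E ⇒ keep positive
Point 3:
  φ: split at 2 digits → 00° and 37.8434′; 0 + 37.8434/60 = 0.630723
  hemisphere S, so the sign is −
  λ: degrees = first 3 digits = 56, minutes = 58.2816; 56 + 58.2816/60 = 56.971360
  W → negative
Point 4:
  Lat: degrees = first 2 digits = 45, minutes = 29.36871; 45 + 29.36871/60 = 45.489479
  S ⇒ negate
  λ: degrees = first 3 digits = 40, minutes = 5.6188; 40 + 5.6188/60 = 40.093647
  hemisphere W, so the sign is −
Point 5:
  Latitude: degrees = first 2 digits = 80, minutes = 23.43767; 80 + 23.43767/60 = 80.390628
  N → positive
  Longitude: split at 3 digits → 175° and 15.8555′; 175 + 15.8555/60 = 175.264258
  W → negative
Point 6:
  Latitude: degrees = first 2 digits = 89, minutes = 37.2439; 89 + 37.2439/60 = 89.620732
  N ⇒ keep positive
  Longitude: split at 3 digits → 179° and 23.914′; 179 + 23.914/60 = 179.398567
  W ⇒ negate

1. 4.39355, -68.46923
2. 60.68767, 26.65445
3. -0.63072, -56.97136
4. -45.48948, -40.09365
5. 80.39063, -175.26426
6. 89.62073, -179.39857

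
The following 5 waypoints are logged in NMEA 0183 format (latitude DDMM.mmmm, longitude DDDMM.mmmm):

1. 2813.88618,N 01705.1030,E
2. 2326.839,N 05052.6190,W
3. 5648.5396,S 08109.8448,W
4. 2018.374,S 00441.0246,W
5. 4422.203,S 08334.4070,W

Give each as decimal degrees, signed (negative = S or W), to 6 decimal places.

1. 28.231436, 17.085050
2. 23.447317, -50.876983
3. -56.808993, -81.164080
4. -20.306233, -4.683743
5. -44.370050, -83.573450

Point 1:
  Latitude: degrees = first 2 digits = 28, minutes = 13.88618; 28 + 13.88618/60 = 28.2314363
  N ⇒ keep positive
  λ: split at 3 digits → 017° and 5.103′; 17 + 5.103/60 = 17.0850500
  E ⇒ keep positive
Point 2:
  Latitude: split at 2 digits → 23° and 26.839′; 23 + 26.839/60 = 23.4473167
  N → positive
  Longitude: degrees = first 3 digits = 50, minutes = 52.619; 50 + 52.619/60 = 50.8769833
  W ⇒ negate
Point 3:
  φ: degrees = first 2 digits = 56, minutes = 48.5396; 56 + 48.5396/60 = 56.8089933
  hemisphere S, so the sign is −
  λ: degrees = first 3 digits = 81, minutes = 9.8448; 81 + 9.8448/60 = 81.1640800
  W → negative
Point 4:
  Latitude: split at 2 digits → 20° and 18.374′; 20 + 18.374/60 = 20.3062333
  S → negative
  Longitude: degrees = first 3 digits = 4, minutes = 41.0246; 4 + 41.0246/60 = 4.6837433
  hemisphere W, so the sign is −
Point 5:
  Lat: split at 2 digits → 44° and 22.203′; 44 + 22.203/60 = 44.3700500
  S → negative
  Longitude: split at 3 digits → 083° and 34.407′; 83 + 34.407/60 = 83.5734500
  hemisphere W, so the sign is −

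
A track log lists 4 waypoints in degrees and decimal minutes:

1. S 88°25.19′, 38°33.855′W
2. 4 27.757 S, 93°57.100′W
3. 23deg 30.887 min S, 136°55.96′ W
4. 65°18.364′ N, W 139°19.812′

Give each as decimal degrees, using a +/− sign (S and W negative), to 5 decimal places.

Point 1:
  Lat: 88 + 25.19/60 = 88.419833
  hemisphere S, so the sign is −
  Longitude: 38 + 33.855/60 = 38.564250
  hemisphere W, so the sign is −
Point 2:
  Lat: 27.757′ = 0.462617°; total 4.462617
  hemisphere S, so the sign is −
  λ: 93 + 57.1/60 = 93.951667
  hemisphere W, so the sign is −
Point 3:
  φ: 30.887′ = 0.514783°; total 23.514783
  hemisphere S, so the sign is −
  λ: 55.96′ = 0.932667°; total 136.932667
  W → negative
Point 4:
  φ: 18.364′ = 0.306067°; total 65.306067
  N → positive
  Longitude: 139 + 19.812/60 = 139.330200
  W → negative

1. -88.41983, -38.56425
2. -4.46262, -93.95167
3. -23.51478, -136.93267
4. 65.30607, -139.33020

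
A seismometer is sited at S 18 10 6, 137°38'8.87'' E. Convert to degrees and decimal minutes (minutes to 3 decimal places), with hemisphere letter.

18° 10.100′ S, 137° 38.148′ E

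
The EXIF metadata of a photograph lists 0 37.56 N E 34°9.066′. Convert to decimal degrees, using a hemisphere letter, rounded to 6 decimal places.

Lat: 37.56′ = 0.626000°; total 0.6260000
Longitude: 34 + 9.066/60 = 34.1511000

0.626000° N, 34.151100° E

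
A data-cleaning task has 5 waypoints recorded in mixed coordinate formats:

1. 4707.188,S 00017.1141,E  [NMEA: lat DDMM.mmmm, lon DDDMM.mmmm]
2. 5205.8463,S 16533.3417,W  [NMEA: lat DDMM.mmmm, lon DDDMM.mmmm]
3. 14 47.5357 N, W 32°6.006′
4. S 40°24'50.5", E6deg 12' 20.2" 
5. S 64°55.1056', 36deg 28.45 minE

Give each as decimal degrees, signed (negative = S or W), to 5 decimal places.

1. -47.11980, 0.28524
2. -52.09744, -165.55570
3. 14.79226, -32.10010
4. -40.41403, 6.20561
5. -64.91843, 36.47417

Point 1:
  Lat: split at 2 digits → 47° and 7.188′; 47 + 7.188/60 = 47.119800
  hemisphere S, so the sign is −
  λ: degrees = first 3 digits = 0, minutes = 17.1141; 0 + 17.1141/60 = 0.285235
  E → positive
Point 2:
  φ: split at 2 digits → 52° and 5.8463′; 52 + 5.8463/60 = 52.097438
  S ⇒ negate
  λ: split at 3 digits → 165° and 33.3417′; 165 + 33.3417/60 = 165.555695
  W ⇒ negate
Point 3:
  Latitude: 47.5357′ = 0.792262°; total 14.792262
  N ⇒ keep positive
  Lon: 6.006′ = 0.100100°; total 32.100100
  hemisphere W, so the sign is −
Point 4:
  Lat: 24′ + 50.5″ = 24.84167′; 40 + 24.84167/60 = 40.414028
  S ⇒ negate
  λ: 6 + 12/60 + 20.2/3600 = 6.205611
  E → positive
Point 5:
  φ: 64 + 55.1056/60 = 64.918427
  S ⇒ negate
  λ: 28.45′ = 0.474167°; total 36.474167
  E → positive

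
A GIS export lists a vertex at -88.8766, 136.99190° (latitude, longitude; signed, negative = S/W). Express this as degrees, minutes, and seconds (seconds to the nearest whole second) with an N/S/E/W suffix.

Latitude is negative → S; |value| = 88.876600
φ: 0.876600° → 52.59600′; 0.59600 × 60 = 35.76″
Longitude: 0.991900 × 60 = 59.51400′ → 59′, remainder × 60 = 30.84″

88°52′36″ S, 136°59′31″ E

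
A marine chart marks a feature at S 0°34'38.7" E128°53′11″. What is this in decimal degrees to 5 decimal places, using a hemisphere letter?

0.57742° S, 128.88639° E

Lat: 34′ + 38.7″ = 34.64500′; 0 + 34.64500/60 = 0.577417
λ: 128° + 53/60 + 11/3600 = 128 + 0.883333 + 0.003056 = 128.886389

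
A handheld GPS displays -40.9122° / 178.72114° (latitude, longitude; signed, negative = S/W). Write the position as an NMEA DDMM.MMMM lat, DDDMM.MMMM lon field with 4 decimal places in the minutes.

4054.7320,S / 17843.2684,E

Latitude is negative → S; |value| = 40.912200
Lat: minutes = (40.912200 − 40) × 60 = 54.732000
Longitude: fractional part 0.721140 → 43.268400 minutes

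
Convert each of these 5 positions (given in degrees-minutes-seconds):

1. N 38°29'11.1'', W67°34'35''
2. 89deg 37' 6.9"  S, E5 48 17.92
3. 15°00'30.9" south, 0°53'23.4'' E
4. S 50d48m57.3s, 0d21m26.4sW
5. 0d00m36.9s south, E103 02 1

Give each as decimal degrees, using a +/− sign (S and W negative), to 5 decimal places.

1. 38.48642, -67.57639
2. -89.61858, 5.80498
3. -15.00858, 0.88983
4. -50.81592, -0.35733
5. -0.01025, 103.03361

Point 1:
  Lat: 29′ + 11.1″ = 29.18500′; 38 + 29.18500/60 = 38.486417
  N ⇒ keep positive
  Lon: 34′ + 35″ = 34.58333′; 67 + 34.58333/60 = 67.576389
  W → negative
Point 2:
  Lat: 37′ + 6.9″ = 37.11500′; 89 + 37.11500/60 = 89.618583
  hemisphere S, so the sign is −
  Longitude: 48′ + 17.92″ = 48.29867′; 5 + 48.29867/60 = 5.804978
  E → positive
Point 3:
  Latitude: 15 + 0/60 + 30.9/3600 = 15.008583
  S ⇒ negate
  Lon: 53′ + 23.4″ = 53.39000′; 0 + 53.39000/60 = 0.889833
  E ⇒ keep positive
Point 4:
  φ: 50 + 48/60 + 57.3/3600 = 50.815917
  S ⇒ negate
  Lon: 0 + 21/60 + 26.4/3600 = 0.357333
  hemisphere W, so the sign is −
Point 5:
  Lat: 0° + 0/60 + 36.9/3600 = 0 + 0.000000 + 0.010250 = 0.010250
  S ⇒ negate
  Lon: 103° + 2/60 + 1/3600 = 103 + 0.033333 + 0.000278 = 103.033611
  E ⇒ keep positive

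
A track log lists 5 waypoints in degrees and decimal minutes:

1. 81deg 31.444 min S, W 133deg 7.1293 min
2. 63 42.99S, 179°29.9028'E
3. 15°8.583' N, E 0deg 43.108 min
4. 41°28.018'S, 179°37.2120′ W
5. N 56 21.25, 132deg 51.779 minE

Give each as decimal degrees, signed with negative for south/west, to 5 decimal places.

Point 1:
  φ: 31.444′ = 0.524067°; total 81.524067
  hemisphere S, so the sign is −
  Lon: 133 + 7.1293/60 = 133.118822
  W ⇒ negate
Point 2:
  Lat: 63 + 42.99/60 = 63.716500
  S ⇒ negate
  λ: 29.9028′ = 0.498380°; total 179.498380
  E → positive
Point 3:
  Lat: 15 + 8.583/60 = 15.143050
  N → positive
  λ: 43.108′ = 0.718467°; total 0.718467
  E → positive
Point 4:
  Latitude: 41 + 28.018/60 = 41.466967
  hemisphere S, so the sign is −
  Lon: 37.212′ = 0.620200°; total 179.620200
  W → negative
Point 5:
  Lat: 56 + 21.25/60 = 56.354167
  N ⇒ keep positive
  Longitude: 132 + 51.779/60 = 132.862983
  E → positive

1. -81.52407, -133.11882
2. -63.71650, 179.49838
3. 15.14305, 0.71847
4. -41.46697, -179.62020
5. 56.35417, 132.86298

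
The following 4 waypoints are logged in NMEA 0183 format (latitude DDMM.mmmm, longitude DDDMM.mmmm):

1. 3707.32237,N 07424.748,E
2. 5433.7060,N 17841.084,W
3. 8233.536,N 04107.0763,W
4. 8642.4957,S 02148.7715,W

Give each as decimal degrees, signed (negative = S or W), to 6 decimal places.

1. 37.122040, 74.412467
2. 54.561767, -178.684733
3. 82.558933, -41.117938
4. -86.708262, -21.812858

Point 1:
  Latitude: split at 2 digits → 37° and 7.32237′; 37 + 7.32237/60 = 37.1220395
  N ⇒ keep positive
  Longitude: degrees = first 3 digits = 74, minutes = 24.748; 74 + 24.748/60 = 74.4124667
  E ⇒ keep positive
Point 2:
  Lat: degrees = first 2 digits = 54, minutes = 33.706; 54 + 33.706/60 = 54.5617667
  N → positive
  λ: split at 3 digits → 178° and 41.084′; 178 + 41.084/60 = 178.6847333
  W → negative
Point 3:
  φ: degrees = first 2 digits = 82, minutes = 33.536; 82 + 33.536/60 = 82.5589333
  N ⇒ keep positive
  Longitude: split at 3 digits → 041° and 7.0763′; 41 + 7.0763/60 = 41.1179383
  hemisphere W, so the sign is −
Point 4:
  Lat: split at 2 digits → 86° and 42.4957′; 86 + 42.4957/60 = 86.7082617
  hemisphere S, so the sign is −
  λ: split at 3 digits → 021° and 48.7715′; 21 + 48.7715/60 = 21.8128583
  W ⇒ negate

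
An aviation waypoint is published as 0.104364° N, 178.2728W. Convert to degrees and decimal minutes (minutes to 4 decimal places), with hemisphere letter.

0° 6.2618′ N, 178° 16.3680′ W

Lat: fractional part 0.104364 → 6.261840 minutes
Lon: 178° + 0.272800 × 60 = 178° 16.368000′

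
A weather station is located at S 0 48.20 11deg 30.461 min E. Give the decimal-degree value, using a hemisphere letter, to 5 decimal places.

0.80333° S, 11.50768° E

Lat: 48.2′ = 0.803333°; total 0.803333
Longitude: 11 + 30.461/60 = 11.507683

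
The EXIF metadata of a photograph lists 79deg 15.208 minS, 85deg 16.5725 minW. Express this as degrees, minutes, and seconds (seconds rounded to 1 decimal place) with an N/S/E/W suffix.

Latitude: fractional minutes 0.20800 × 60 = 12.480″
Lon: fractional minutes 0.57250 × 60 = 34.350″

79°15′12.5″ S, 85°16′34.4″ W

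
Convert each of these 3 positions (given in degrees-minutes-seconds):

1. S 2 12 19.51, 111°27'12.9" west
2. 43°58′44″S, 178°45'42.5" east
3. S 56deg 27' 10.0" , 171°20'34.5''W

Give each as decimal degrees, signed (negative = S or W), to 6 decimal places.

1. -2.205419, -111.453583
2. -43.978889, 178.761806
3. -56.452778, -171.342917

Point 1:
  Latitude: 12′ + 19.51″ = 12.32517′; 2 + 12.32517/60 = 2.2054194
  S ⇒ negate
  Longitude: 111° + 27/60 + 12.9/3600 = 111 + 0.450000 + 0.003583 = 111.4535833
  hemisphere W, so the sign is −
Point 2:
  Lat: 43 + 58/60 + 44/3600 = 43.9788889
  hemisphere S, so the sign is −
  Lon: 178 + 45/60 + 42.5/3600 = 178.7618056
  E ⇒ keep positive
Point 3:
  Latitude: 56 + 27/60 + 10/3600 = 56.4527778
  hemisphere S, so the sign is −
  λ: 20′ + 34.5″ = 20.57500′; 171 + 20.57500/60 = 171.3429167
  hemisphere W, so the sign is −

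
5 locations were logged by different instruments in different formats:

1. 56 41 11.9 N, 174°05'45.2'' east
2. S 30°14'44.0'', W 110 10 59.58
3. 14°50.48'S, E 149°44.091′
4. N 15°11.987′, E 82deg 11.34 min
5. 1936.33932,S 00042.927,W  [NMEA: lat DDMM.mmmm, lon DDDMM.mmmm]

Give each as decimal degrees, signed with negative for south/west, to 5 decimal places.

1. 56.68664, 174.09589
2. -30.24556, -110.18322
3. -14.84133, 149.73485
4. 15.19978, 82.18900
5. -19.60566, -0.71545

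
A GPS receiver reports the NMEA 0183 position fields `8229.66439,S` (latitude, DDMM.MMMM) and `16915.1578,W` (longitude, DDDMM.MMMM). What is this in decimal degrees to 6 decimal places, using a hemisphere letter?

82.494407° S, 169.252630° W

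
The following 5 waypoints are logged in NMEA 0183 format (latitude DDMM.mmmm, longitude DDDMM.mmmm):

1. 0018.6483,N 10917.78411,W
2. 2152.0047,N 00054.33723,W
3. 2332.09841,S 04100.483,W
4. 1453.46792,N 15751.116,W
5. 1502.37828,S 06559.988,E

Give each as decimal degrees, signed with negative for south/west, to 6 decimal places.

1. 0.310805, -109.296402
2. 21.866745, -0.905621
3. -23.534974, -41.008050
4. 14.891132, -157.851933
5. -15.039638, 65.999800

Point 1:
  φ: degrees = first 2 digits = 0, minutes = 18.6483; 0 + 18.6483/60 = 0.3108050
  N ⇒ keep positive
  Longitude: split at 3 digits → 109° and 17.78411′; 109 + 17.78411/60 = 109.2964018
  W → negative
Point 2:
  Latitude: degrees = first 2 digits = 21, minutes = 52.0047; 21 + 52.0047/60 = 21.8667450
  N → positive
  Longitude: split at 3 digits → 000° and 54.33723′; 0 + 54.33723/60 = 0.9056205
  hemisphere W, so the sign is −
Point 3:
  φ: degrees = first 2 digits = 23, minutes = 32.09841; 23 + 32.09841/60 = 23.5349735
  hemisphere S, so the sign is −
  λ: split at 3 digits → 041° and 0.483′; 41 + 0.483/60 = 41.0080500
  W → negative
Point 4:
  Lat: degrees = first 2 digits = 14, minutes = 53.46792; 14 + 53.46792/60 = 14.8911320
  N ⇒ keep positive
  Longitude: split at 3 digits → 157° and 51.116′; 157 + 51.116/60 = 157.8519333
  W → negative
Point 5:
  φ: split at 2 digits → 15° and 2.37828′; 15 + 2.37828/60 = 15.0396380
  S → negative
  Longitude: split at 3 digits → 065° and 59.988′; 65 + 59.988/60 = 65.9998000
  E ⇒ keep positive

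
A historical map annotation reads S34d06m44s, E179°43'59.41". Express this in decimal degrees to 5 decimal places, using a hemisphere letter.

34.11222° S, 179.73317° E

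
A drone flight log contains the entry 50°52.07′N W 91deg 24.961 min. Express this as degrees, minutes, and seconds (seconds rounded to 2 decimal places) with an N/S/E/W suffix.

φ: 52.07000′ → 52′ and 0.07000 × 60 = 4.2000″
Longitude: 24.96100′ → 24′ and 0.96100 × 60 = 57.6600″

50°52′4.20″ N, 91°24′57.66″ W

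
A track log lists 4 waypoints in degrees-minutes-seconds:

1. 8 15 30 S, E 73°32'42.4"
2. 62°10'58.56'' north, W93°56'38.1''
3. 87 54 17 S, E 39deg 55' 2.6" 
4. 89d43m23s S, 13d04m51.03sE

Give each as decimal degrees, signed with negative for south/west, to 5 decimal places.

Point 1:
  Latitude: 15′ + 30″ = 15.50000′; 8 + 15.50000/60 = 8.258333
  S → negative
  λ: 32′ + 42.4″ = 32.70667′; 73 + 32.70667/60 = 73.545111
  E ⇒ keep positive
Point 2:
  φ: 10′ + 58.56″ = 10.97600′; 62 + 10.97600/60 = 62.182933
  N → positive
  λ: 93 + 56/60 + 38.1/3600 = 93.943917
  W ⇒ negate
Point 3:
  Latitude: 54′ + 17″ = 54.28333′; 87 + 54.28333/60 = 87.904722
  S ⇒ negate
  λ: 39° + 55/60 + 2.6/3600 = 39 + 0.916667 + 0.000722 = 39.917389
  E → positive
Point 4:
  Lat: 89° + 43/60 + 23/3600 = 89 + 0.716667 + 0.006389 = 89.723056
  S → negative
  Lon: 13 + 4/60 + 51.03/3600 = 13.080842
  E ⇒ keep positive

1. -8.25833, 73.54511
2. 62.18293, -93.94392
3. -87.90472, 39.91739
4. -89.72306, 13.08084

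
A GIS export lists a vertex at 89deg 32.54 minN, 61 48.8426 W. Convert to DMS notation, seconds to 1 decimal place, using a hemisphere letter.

Lat: fractional minutes 0.54000 × 60 = 32.400″
Lon: fractional minutes 0.84260 × 60 = 50.556″

89°32′32.4″ N, 61°48′50.6″ W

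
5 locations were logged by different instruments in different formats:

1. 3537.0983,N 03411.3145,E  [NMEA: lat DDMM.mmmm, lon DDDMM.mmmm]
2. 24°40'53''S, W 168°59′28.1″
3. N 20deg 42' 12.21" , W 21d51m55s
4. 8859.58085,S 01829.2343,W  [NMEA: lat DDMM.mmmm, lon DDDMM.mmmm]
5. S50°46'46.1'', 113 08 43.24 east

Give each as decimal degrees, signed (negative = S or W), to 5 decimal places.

1. 35.61831, 34.18858
2. -24.68139, -168.99114
3. 20.70339, -21.86528
4. -88.99301, -18.48724
5. -50.77947, 113.14534

Point 1:
  Latitude: degrees = first 2 digits = 35, minutes = 37.0983; 35 + 37.0983/60 = 35.618305
  N → positive
  Longitude: split at 3 digits → 034° and 11.3145′; 34 + 11.3145/60 = 34.188575
  E → positive
Point 2:
  Lat: 24° + 40/60 + 53/3600 = 24 + 0.666667 + 0.014722 = 24.681389
  hemisphere S, so the sign is −
  Longitude: 168 + 59/60 + 28.1/3600 = 168.991139
  W → negative
Point 3:
  Lat: 20 + 42/60 + 12.21/3600 = 20.703392
  N ⇒ keep positive
  Lon: 21° + 51/60 + 55/3600 = 21 + 0.850000 + 0.015278 = 21.865278
  W → negative
Point 4:
  Lat: split at 2 digits → 88° and 59.58085′; 88 + 59.58085/60 = 88.993014
  hemisphere S, so the sign is −
  Longitude: degrees = first 3 digits = 18, minutes = 29.2343; 18 + 29.2343/60 = 18.487238
  W ⇒ negate
Point 5:
  Latitude: 46′ + 46.1″ = 46.76833′; 50 + 46.76833/60 = 50.779472
  S ⇒ negate
  Longitude: 113 + 8/60 + 43.24/3600 = 113.145344
  E → positive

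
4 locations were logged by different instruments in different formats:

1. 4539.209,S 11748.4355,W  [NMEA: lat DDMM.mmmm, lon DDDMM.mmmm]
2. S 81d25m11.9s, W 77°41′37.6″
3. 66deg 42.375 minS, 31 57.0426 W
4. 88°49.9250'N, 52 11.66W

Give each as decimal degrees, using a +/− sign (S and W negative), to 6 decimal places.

Point 1:
  Latitude: degrees = first 2 digits = 45, minutes = 39.209; 45 + 39.209/60 = 45.6534833
  hemisphere S, so the sign is −
  Lon: degrees = first 3 digits = 117, minutes = 48.4355; 117 + 48.4355/60 = 117.8072583
  W → negative
Point 2:
  Lat: 81° + 25/60 + 11.9/3600 = 81 + 0.416667 + 0.003306 = 81.4199722
  S ⇒ negate
  λ: 77 + 41/60 + 37.6/3600 = 77.6937778
  hemisphere W, so the sign is −
Point 3:
  Latitude: 66 + 42.375/60 = 66.7062500
  hemisphere S, so the sign is −
  Lon: 57.0426′ = 0.950710°; total 31.9507100
  W → negative
Point 4:
  φ: 88 + 49.925/60 = 88.8320833
  N → positive
  λ: 11.66′ = 0.194333°; total 52.1943333
  W → negative

1. -45.653483, -117.807258
2. -81.419972, -77.693778
3. -66.706250, -31.950710
4. 88.832083, -52.194333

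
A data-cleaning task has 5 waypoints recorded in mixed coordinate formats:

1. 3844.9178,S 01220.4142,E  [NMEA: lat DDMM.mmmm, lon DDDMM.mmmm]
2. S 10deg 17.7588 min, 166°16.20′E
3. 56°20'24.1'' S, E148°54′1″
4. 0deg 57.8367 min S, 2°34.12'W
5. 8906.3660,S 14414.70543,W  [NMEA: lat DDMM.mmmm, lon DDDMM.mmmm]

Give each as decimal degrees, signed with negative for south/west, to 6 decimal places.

1. -38.748630, 12.340237
2. -10.295980, 166.270000
3. -56.340028, 148.900278
4. -0.963945, -2.568667
5. -89.106100, -144.245091

Point 1:
  φ: degrees = first 2 digits = 38, minutes = 44.9178; 38 + 44.9178/60 = 38.7486300
  hemisphere S, so the sign is −
  Longitude: split at 3 digits → 012° and 20.4142′; 12 + 20.4142/60 = 12.3402367
  E → positive
Point 2:
  Latitude: 17.7588′ = 0.295980°; total 10.2959800
  hemisphere S, so the sign is −
  Longitude: 16.2′ = 0.270000°; total 166.2700000
  E ⇒ keep positive
Point 3:
  φ: 20′ + 24.1″ = 20.40167′; 56 + 20.40167/60 = 56.3400278
  hemisphere S, so the sign is −
  λ: 148° + 54/60 + 1/3600 = 148 + 0.900000 + 0.000278 = 148.9002778
  E → positive
Point 4:
  Latitude: 57.8367′ = 0.963945°; total 0.9639450
  S → negative
  λ: 34.12′ = 0.568667°; total 2.5686667
  W → negative
Point 5:
  Latitude: split at 2 digits → 89° and 6.366′; 89 + 6.366/60 = 89.1061000
  S → negative
  λ: degrees = first 3 digits = 144, minutes = 14.70543; 144 + 14.70543/60 = 144.2450905
  W → negative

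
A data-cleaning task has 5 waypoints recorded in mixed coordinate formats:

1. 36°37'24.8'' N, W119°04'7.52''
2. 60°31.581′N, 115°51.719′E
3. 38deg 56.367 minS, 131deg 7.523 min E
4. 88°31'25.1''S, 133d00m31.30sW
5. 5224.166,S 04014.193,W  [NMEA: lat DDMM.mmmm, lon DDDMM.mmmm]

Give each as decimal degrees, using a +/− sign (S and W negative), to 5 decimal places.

1. 36.62356, -119.06876
2. 60.52635, 115.86198
3. -38.93945, 131.12538
4. -88.52364, -133.00869
5. -52.40277, -40.23655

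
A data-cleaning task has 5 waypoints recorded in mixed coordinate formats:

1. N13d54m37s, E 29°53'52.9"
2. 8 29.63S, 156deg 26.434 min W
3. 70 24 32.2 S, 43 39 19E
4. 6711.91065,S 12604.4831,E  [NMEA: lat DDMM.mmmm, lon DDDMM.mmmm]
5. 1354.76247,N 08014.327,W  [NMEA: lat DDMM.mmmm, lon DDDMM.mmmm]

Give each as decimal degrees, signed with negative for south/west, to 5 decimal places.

1. 13.91028, 29.89803
2. -8.49383, -156.44057
3. -70.40894, 43.65528
4. -67.19851, 126.07472
5. 13.91271, -80.23878

Point 1:
  Latitude: 13 + 54/60 + 37/3600 = 13.910278
  N → positive
  λ: 29° + 53/60 + 52.9/3600 = 29 + 0.883333 + 0.014694 = 29.898028
  E → positive
Point 2:
  φ: 29.63′ = 0.493833°; total 8.493833
  S → negative
  Lon: 156 + 26.434/60 = 156.440567
  W → negative
Point 3:
  φ: 70° + 24/60 + 32.2/3600 = 70 + 0.400000 + 0.008944 = 70.408944
  S → negative
  Lon: 43° + 39/60 + 19/3600 = 43 + 0.650000 + 0.005278 = 43.655278
  E ⇒ keep positive
Point 4:
  Latitude: split at 2 digits → 67° and 11.91065′; 67 + 11.91065/60 = 67.198511
  S ⇒ negate
  Lon: degrees = first 3 digits = 126, minutes = 4.4831; 126 + 4.4831/60 = 126.074718
  E ⇒ keep positive
Point 5:
  Latitude: split at 2 digits → 13° and 54.76247′; 13 + 54.76247/60 = 13.912708
  N ⇒ keep positive
  Lon: degrees = first 3 digits = 80, minutes = 14.327; 80 + 14.327/60 = 80.238783
  W → negative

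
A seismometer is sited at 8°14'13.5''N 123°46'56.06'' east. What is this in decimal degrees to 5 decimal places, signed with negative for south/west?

φ: 8 + 14/60 + 13.5/3600 = 8.237083
N → positive
Longitude: 46′ + 56.06″ = 46.93433′; 123 + 46.93433/60 = 123.782239
E → positive

8.23708, 123.78224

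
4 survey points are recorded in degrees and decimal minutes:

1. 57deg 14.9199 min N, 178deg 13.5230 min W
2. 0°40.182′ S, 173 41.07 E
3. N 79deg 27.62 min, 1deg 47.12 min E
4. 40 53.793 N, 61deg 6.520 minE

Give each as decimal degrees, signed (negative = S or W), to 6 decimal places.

1. 57.248665, -178.225383
2. -0.669700, 173.684500
3. 79.460333, 1.785333
4. 40.896550, 61.108667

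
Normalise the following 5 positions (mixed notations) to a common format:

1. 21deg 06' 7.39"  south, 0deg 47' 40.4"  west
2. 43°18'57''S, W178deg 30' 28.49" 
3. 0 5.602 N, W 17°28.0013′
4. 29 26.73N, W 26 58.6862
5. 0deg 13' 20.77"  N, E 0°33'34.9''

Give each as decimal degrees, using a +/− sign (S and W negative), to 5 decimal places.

1. -21.10205, -0.79456
2. -43.31583, -178.50791
3. 0.09337, -17.46669
4. 29.44550, -26.97810
5. 0.22244, 0.55969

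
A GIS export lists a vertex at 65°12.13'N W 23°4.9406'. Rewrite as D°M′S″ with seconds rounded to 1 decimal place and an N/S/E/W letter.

65°12′7.8″ N, 23°04′56.4″ W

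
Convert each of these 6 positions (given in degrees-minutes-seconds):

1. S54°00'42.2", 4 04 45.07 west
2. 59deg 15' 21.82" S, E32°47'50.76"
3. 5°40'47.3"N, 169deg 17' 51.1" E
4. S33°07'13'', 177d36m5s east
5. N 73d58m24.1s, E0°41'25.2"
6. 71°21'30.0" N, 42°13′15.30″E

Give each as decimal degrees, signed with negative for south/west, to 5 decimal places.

1. -54.01172, -4.07919
2. -59.25606, 32.79743
3. 5.67981, 169.29753
4. -33.12028, 177.60139
5. 73.97336, 0.69033
6. 71.35833, 42.22092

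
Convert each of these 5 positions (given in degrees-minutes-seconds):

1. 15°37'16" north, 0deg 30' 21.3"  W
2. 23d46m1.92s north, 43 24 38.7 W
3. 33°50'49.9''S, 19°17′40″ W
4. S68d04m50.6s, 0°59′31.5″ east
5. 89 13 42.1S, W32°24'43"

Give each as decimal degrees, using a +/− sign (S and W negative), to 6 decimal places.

1. 15.621111, -0.505917
2. 23.767200, -43.410750
3. -33.847194, -19.294444
4. -68.080722, 0.992083
5. -89.228361, -32.411944

Point 1:
  Latitude: 37′ + 16″ = 37.26667′; 15 + 37.26667/60 = 15.6211111
  N → positive
  Lon: 30′ + 21.3″ = 30.35500′; 0 + 30.35500/60 = 0.5059167
  W → negative
Point 2:
  Lat: 23° + 46/60 + 1.92/3600 = 23 + 0.766667 + 0.000533 = 23.7672000
  N ⇒ keep positive
  λ: 43 + 24/60 + 38.7/3600 = 43.4107500
  W ⇒ negate
Point 3:
  Latitude: 33° + 50/60 + 49.9/3600 = 33 + 0.833333 + 0.013861 = 33.8471944
  S → negative
  Longitude: 17′ + 40″ = 17.66667′; 19 + 17.66667/60 = 19.2944444
  W ⇒ negate
Point 4:
  φ: 4′ + 50.6″ = 4.84333′; 68 + 4.84333/60 = 68.0807222
  hemisphere S, so the sign is −
  λ: 59′ + 31.5″ = 59.52500′; 0 + 59.52500/60 = 0.9920833
  E ⇒ keep positive
Point 5:
  φ: 89° + 13/60 + 42.1/3600 = 89 + 0.216667 + 0.011694 = 89.2283611
  hemisphere S, so the sign is −
  Lon: 32 + 24/60 + 43/3600 = 32.4119444
  hemisphere W, so the sign is −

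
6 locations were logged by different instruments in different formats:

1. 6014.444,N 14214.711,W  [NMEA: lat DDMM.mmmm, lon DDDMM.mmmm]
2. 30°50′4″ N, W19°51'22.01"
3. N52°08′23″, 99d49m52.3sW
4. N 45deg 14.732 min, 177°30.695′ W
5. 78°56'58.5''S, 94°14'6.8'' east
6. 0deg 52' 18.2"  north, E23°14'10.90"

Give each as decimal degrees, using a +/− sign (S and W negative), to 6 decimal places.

Point 1:
  Lat: degrees = first 2 digits = 60, minutes = 14.444; 60 + 14.444/60 = 60.2407333
  N → positive
  Longitude: split at 3 digits → 142° and 14.711′; 142 + 14.711/60 = 142.2451833
  hemisphere W, so the sign is −
Point 2:
  Lat: 50′ + 4″ = 50.06667′; 30 + 50.06667/60 = 30.8344444
  N ⇒ keep positive
  Lon: 19 + 51/60 + 22.01/3600 = 19.8561139
  hemisphere W, so the sign is −
Point 3:
  Lat: 8′ + 23″ = 8.38333′; 52 + 8.38333/60 = 52.1397222
  N → positive
  Lon: 99 + 49/60 + 52.3/3600 = 99.8311944
  hemisphere W, so the sign is −
Point 4:
  Latitude: 14.732′ = 0.245533°; total 45.2455333
  N ⇒ keep positive
  Lon: 30.695′ = 0.511583°; total 177.5115833
  hemisphere W, so the sign is −
Point 5:
  Lat: 78 + 56/60 + 58.5/3600 = 78.9495833
  S → negative
  Lon: 94° + 14/60 + 6.8/3600 = 94 + 0.233333 + 0.001889 = 94.2352222
  E ⇒ keep positive
Point 6:
  φ: 0 + 52/60 + 18.2/3600 = 0.8717222
  N → positive
  Longitude: 23° + 14/60 + 10.9/3600 = 23 + 0.233333 + 0.003028 = 23.2363611
  E ⇒ keep positive

1. 60.240733, -142.245183
2. 30.834444, -19.856114
3. 52.139722, -99.831194
4. 45.245533, -177.511583
5. -78.949583, 94.235222
6. 0.871722, 23.236361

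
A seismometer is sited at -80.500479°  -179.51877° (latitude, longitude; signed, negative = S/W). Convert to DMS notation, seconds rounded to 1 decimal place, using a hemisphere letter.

80°30′1.7″ S, 179°31′7.6″ W

Latitude is negative → S; |value| = 80.500479
φ: 0.500479° → 30.02874′; 0.02874 × 60 = 1.724″
Longitude is negative → W; |value| = 179.518770
Longitude: 0.518770° → 31.12620′; 0.12620 × 60 = 7.572″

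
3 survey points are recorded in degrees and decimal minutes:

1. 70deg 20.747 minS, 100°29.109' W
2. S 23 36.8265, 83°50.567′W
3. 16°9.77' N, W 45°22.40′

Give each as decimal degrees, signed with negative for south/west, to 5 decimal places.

Point 1:
  Lat: 70 + 20.747/60 = 70.345783
  S → negative
  Longitude: 29.109′ = 0.485150°; total 100.485150
  W → negative
Point 2:
  Lat: 23 + 36.8265/60 = 23.613775
  S → negative
  Longitude: 83 + 50.567/60 = 83.842783
  W → negative
Point 3:
  Latitude: 16 + 9.77/60 = 16.162833
  N → positive
  Lon: 22.4′ = 0.373333°; total 45.373333
  hemisphere W, so the sign is −

1. -70.34578, -100.48515
2. -23.61378, -83.84278
3. 16.16283, -45.37333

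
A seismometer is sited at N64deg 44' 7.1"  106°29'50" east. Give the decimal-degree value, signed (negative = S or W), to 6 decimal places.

64.735306, 106.497222

Latitude: 44′ + 7.1″ = 44.11833′; 64 + 44.11833/60 = 64.7353056
N → positive
Longitude: 106 + 29/60 + 50/3600 = 106.4972222
E → positive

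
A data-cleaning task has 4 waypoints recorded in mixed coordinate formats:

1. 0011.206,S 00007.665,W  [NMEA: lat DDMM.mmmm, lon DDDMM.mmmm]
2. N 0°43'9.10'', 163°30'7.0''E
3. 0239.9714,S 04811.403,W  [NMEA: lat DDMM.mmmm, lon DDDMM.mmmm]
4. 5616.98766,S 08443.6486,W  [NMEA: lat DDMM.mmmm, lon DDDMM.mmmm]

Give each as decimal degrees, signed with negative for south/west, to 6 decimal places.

1. -0.186767, -0.127750
2. 0.719194, 163.501944
3. -2.666190, -48.190050
4. -56.283128, -84.727477

Point 1:
  Latitude: degrees = first 2 digits = 0, minutes = 11.206; 0 + 11.206/60 = 0.1867667
  hemisphere S, so the sign is −
  λ: degrees = first 3 digits = 0, minutes = 7.665; 0 + 7.665/60 = 0.1277500
  W ⇒ negate
Point 2:
  Lat: 0 + 43/60 + 9.1/3600 = 0.7191944
  N ⇒ keep positive
  Longitude: 163° + 30/60 + 7/3600 = 163 + 0.500000 + 0.001944 = 163.5019444
  E ⇒ keep positive
Point 3:
  Lat: split at 2 digits → 02° and 39.9714′; 2 + 39.9714/60 = 2.6661900
  S ⇒ negate
  λ: degrees = first 3 digits = 48, minutes = 11.403; 48 + 11.403/60 = 48.1900500
  W ⇒ negate
Point 4:
  Lat: split at 2 digits → 56° and 16.98766′; 56 + 16.98766/60 = 56.2831277
  S → negative
  λ: degrees = first 3 digits = 84, minutes = 43.6486; 84 + 43.6486/60 = 84.7274767
  W → negative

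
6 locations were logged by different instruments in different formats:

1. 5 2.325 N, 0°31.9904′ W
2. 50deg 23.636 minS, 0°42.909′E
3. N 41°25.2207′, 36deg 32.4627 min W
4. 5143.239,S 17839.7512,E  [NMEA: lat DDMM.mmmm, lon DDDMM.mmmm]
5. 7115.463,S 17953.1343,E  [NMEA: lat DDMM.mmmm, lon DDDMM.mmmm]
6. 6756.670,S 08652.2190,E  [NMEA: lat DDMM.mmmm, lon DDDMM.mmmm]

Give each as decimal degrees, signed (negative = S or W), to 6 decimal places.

1. 5.038750, -0.533173
2. -50.393933, 0.715150
3. 41.420345, -36.541045
4. -51.720650, 178.662520
5. -71.257717, 179.885572
6. -67.944500, 86.870317

Point 1:
  Latitude: 5 + 2.325/60 = 5.0387500
  N → positive
  λ: 31.9904′ = 0.533173°; total 0.5331733
  hemisphere W, so the sign is −
Point 2:
  Lat: 50 + 23.636/60 = 50.3939333
  S → negative
  Lon: 42.909′ = 0.715150°; total 0.7151500
  E ⇒ keep positive
Point 3:
  φ: 25.2207′ = 0.420345°; total 41.4203450
  N ⇒ keep positive
  Longitude: 32.4627′ = 0.541045°; total 36.5410450
  hemisphere W, so the sign is −
Point 4:
  φ: split at 2 digits → 51° and 43.239′; 51 + 43.239/60 = 51.7206500
  hemisphere S, so the sign is −
  Longitude: split at 3 digits → 178° and 39.7512′; 178 + 39.7512/60 = 178.6625200
  E → positive
Point 5:
  Lat: degrees = first 2 digits = 71, minutes = 15.463; 71 + 15.463/60 = 71.2577167
  hemisphere S, so the sign is −
  Lon: split at 3 digits → 179° and 53.1343′; 179 + 53.1343/60 = 179.8855717
  E ⇒ keep positive
Point 6:
  Lat: degrees = first 2 digits = 67, minutes = 56.67; 67 + 56.67/60 = 67.9445000
  hemisphere S, so the sign is −
  Lon: degrees = first 3 digits = 86, minutes = 52.219; 86 + 52.219/60 = 86.8703167
  E → positive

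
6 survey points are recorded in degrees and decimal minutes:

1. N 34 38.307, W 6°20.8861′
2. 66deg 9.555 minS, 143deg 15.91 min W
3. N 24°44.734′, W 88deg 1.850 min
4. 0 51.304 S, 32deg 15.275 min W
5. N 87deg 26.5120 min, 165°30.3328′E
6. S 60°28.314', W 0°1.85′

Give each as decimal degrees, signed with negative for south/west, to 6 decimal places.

Point 1:
  Latitude: 38.307′ = 0.638450°; total 34.6384500
  N → positive
  Longitude: 6 + 20.8861/60 = 6.3481017
  W ⇒ negate
Point 2:
  Lat: 66 + 9.555/60 = 66.1592500
  S → negative
  Lon: 143 + 15.91/60 = 143.2651667
  hemisphere W, so the sign is −
Point 3:
  Latitude: 24 + 44.734/60 = 24.7455667
  N ⇒ keep positive
  Longitude: 88 + 1.85/60 = 88.0308333
  hemisphere W, so the sign is −
Point 4:
  φ: 0 + 51.304/60 = 0.8550667
  S ⇒ negate
  λ: 15.275′ = 0.254583°; total 32.2545833
  hemisphere W, so the sign is −
Point 5:
  φ: 26.512′ = 0.441867°; total 87.4418667
  N ⇒ keep positive
  Lon: 30.3328′ = 0.505547°; total 165.5055467
  E → positive
Point 6:
  Latitude: 28.314′ = 0.471900°; total 60.4719000
  S ⇒ negate
  Longitude: 0 + 1.85/60 = 0.0308333
  hemisphere W, so the sign is −

1. 34.638450, -6.348102
2. -66.159250, -143.265167
3. 24.745567, -88.030833
4. -0.855067, -32.254583
5. 87.441867, 165.505547
6. -60.471900, -0.030833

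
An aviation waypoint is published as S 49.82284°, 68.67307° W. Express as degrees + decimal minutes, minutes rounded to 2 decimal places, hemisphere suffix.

φ: 49° + 0.822840 × 60 = 49° 49.3704′
Longitude: fractional part 0.673070 → 40.3842 minutes

49° 49.37′ S, 68° 40.38′ W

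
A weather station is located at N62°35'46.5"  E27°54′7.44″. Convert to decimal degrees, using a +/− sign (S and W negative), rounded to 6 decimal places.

φ: 62 + 35/60 + 46.5/3600 = 62.5962500
N ⇒ keep positive
Longitude: 27° + 54/60 + 7.44/3600 = 27 + 0.900000 + 0.002067 = 27.9020667
E ⇒ keep positive

62.596250, 27.902067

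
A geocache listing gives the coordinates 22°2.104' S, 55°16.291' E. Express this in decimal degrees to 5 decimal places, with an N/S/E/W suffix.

Latitude: 2.104′ = 0.035067°; total 22.035067
Longitude: 55 + 16.291/60 = 55.271517

22.03507° S, 55.27152° E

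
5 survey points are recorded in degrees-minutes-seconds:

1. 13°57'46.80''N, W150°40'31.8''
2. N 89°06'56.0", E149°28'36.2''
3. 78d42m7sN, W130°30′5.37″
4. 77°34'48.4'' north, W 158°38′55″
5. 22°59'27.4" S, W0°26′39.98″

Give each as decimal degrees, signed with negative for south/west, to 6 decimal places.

1. 13.963000, -150.675500
2. 89.115556, 149.476722
3. 78.701944, -130.501492
4. 77.580111, -158.648611
5. -22.990944, -0.444439

Point 1:
  Latitude: 13 + 57/60 + 46.8/3600 = 13.9630000
  N → positive
  Lon: 150 + 40/60 + 31.8/3600 = 150.6755000
  W ⇒ negate
Point 2:
  Latitude: 6′ + 56″ = 6.93333′; 89 + 6.93333/60 = 89.1155556
  N ⇒ keep positive
  Longitude: 149° + 28/60 + 36.2/3600 = 149 + 0.466667 + 0.010056 = 149.4767222
  E → positive
Point 3:
  Latitude: 78° + 42/60 + 7/3600 = 78 + 0.700000 + 0.001944 = 78.7019444
  N ⇒ keep positive
  Longitude: 30′ + 5.37″ = 30.08950′; 130 + 30.08950/60 = 130.5014917
  hemisphere W, so the sign is −
Point 4:
  Latitude: 77° + 34/60 + 48.4/3600 = 77 + 0.566667 + 0.013444 = 77.5801111
  N ⇒ keep positive
  Lon: 158 + 38/60 + 55/3600 = 158.6486111
  W → negative
Point 5:
  φ: 22° + 59/60 + 27.4/3600 = 22 + 0.983333 + 0.007611 = 22.9909444
  S → negative
  Lon: 26′ + 39.98″ = 26.66633′; 0 + 26.66633/60 = 0.4444389
  W ⇒ negate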